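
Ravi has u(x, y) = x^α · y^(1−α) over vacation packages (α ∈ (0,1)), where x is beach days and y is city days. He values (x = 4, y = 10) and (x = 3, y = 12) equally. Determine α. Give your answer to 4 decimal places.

α ≈ 0.3879

Indifference: 4^α · 10^(1−α) = 3^α · 12^(1−α).
Taking logs: α·ln 4 + (1−α)·ln 10 = α·ln 3 + (1−α)·ln 12, i.e. α·0.2876821 = (1−α)·0.1823216.
With A = 0.2876821 and B = 0.1823216: α·A = (1−α)·B, so α = B/(A+B) = 0.1823216/0.4700037 ≈ 0.3879.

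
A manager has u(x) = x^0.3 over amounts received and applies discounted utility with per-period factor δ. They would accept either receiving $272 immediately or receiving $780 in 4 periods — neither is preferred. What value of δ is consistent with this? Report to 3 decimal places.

Indifference means u(272) = δ^4 · u(780), so δ^4 = u(272)/u(780).
With u(x) = x^0.3: δ^4 = 272^0.3/780^0.3 = (272/780)^0.3 = 0.72902.
So δ = 0.72902^(1/4) ≈ 0.924.

δ ≈ 0.924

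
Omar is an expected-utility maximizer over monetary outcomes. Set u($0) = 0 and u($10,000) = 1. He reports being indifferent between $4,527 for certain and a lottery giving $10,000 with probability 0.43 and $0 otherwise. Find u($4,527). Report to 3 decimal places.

The indifference gives u($4,527) = 0.43·u($10,000) + 0.57·u($0) = 0.43·1 + 0.57·0 = 0.43.

0.430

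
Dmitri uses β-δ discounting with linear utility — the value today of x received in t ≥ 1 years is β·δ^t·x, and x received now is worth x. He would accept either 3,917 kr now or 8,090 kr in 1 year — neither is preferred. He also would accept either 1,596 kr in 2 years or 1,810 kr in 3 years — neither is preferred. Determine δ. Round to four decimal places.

From the later pair, β·δ^2·1596 = β·δ^3·1810; dividing through, δ = 1596/1810 = 0.88177.

δ ≈ 0.8818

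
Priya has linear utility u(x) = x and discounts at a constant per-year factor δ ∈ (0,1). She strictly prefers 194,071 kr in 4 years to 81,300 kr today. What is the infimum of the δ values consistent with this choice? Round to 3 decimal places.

The preference means 81300 < δ^4·194071.
Dividing by 194071: δ^4 > 0.41892. Both sides are positive, so the 4th root keeps the direction.
δ > 0.41892^(1/4) = 0.805.

δ > 0.805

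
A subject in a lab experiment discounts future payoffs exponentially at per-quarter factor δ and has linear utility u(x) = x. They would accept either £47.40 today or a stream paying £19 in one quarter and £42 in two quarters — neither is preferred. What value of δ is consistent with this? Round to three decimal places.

The stream is worth 19δ + 42δ² today, so 19δ + 42δ² = 47.40.
That is, 42δ² + 19δ − 47.40 = 0, a quadratic in δ.
By the quadratic formula (taking the positive root), δ = (−19 + √8324.20) / 84 ≈ 0.860.

δ ≈ 0.860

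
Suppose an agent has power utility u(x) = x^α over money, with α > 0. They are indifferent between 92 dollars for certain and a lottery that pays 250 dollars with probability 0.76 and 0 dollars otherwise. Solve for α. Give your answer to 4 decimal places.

Since u(0) = 0, the lottery's EU is 0.76·250^α.
Indifference: 92^α = 0.76·250^α, so (92/250)^α = 0.76.
Taking logs: α·ln(92/250) = ln(0.76), so α = -0.2744368 / -0.9996723 ≈ 0.2745.

α ≈ 0.2745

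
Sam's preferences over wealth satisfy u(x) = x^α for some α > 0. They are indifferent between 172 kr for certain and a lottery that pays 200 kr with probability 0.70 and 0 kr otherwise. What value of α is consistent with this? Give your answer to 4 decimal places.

The lottery's expected utility is 0.70·u(200) + 0.30·u(0) = 0.70·200^α (since u(0) = 0 for α > 0).
Setting u(172) equal to that: 172^α = 0.70·200^α ⇒ (172/200)^α = 0.70.
Taking logs: α·ln(172/200) = ln(0.70), so α = -0.3566749 / -0.1508229 ≈ 2.3649.

α ≈ 2.3649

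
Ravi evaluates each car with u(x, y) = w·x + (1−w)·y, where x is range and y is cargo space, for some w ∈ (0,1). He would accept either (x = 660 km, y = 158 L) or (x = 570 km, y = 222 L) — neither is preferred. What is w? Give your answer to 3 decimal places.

w = 0.416

Equating utilities: w·660 + (1−w)·158 = w·570 + (1−w)·222.
w·(660−570) = (1−w)·(222−158), i.e. w·90 = (1−w)·64.
The marginal rate of substitution is 64/90, so w = 64/(90+64) = 0.416.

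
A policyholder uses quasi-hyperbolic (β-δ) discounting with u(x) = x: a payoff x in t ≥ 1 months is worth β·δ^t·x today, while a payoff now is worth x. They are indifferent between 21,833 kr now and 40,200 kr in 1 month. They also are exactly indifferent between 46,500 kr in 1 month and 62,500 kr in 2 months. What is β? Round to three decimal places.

From the later pair, β·δ^1·46500 = β·δ^2·62500; dividing through, δ = 46500/62500 = 0.74400.
Substituting δ into 21833 = β·δ·40200: β = 21833/(29908.800) ≈ 0.730.

β ≈ 0.730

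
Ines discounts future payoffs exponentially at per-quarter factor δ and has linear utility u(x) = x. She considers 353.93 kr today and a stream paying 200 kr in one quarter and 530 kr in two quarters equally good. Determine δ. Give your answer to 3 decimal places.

Equating present values: 353.93 = 200δ + 530δ².
Rearranged: 530δ² + 200δ − 353.93 = 0.
δ = (−200 + √(200² + 4·530·353.93)) / (2·530) = (−200 + √790331.60) / 1060 ≈ 0.650.

δ ≈ 0.650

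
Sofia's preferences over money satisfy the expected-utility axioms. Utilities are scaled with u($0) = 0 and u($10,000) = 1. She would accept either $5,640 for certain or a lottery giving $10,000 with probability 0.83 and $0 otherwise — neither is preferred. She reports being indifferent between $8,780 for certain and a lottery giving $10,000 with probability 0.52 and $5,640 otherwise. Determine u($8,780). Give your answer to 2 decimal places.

From the first indifference, u($5,640) = 0.83·u($10,000) + 0.17·u($0) = 0.83·1 + 0.17·0 = 0.83.
The second indifference gives u($8,780) = 0.52·u($10,000) + 0.48·u($5,640) = 0.52·1.00 + 0.48·0.83 = 0.9184.

0.92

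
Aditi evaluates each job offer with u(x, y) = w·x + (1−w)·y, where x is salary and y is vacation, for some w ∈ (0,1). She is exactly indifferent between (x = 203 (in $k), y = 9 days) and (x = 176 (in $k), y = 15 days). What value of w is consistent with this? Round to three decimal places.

Indifference: w·203 + (1−w)·9 = w·176 + (1−w)·15.
Collecting terms: w·27 = (1−w)·6.
So w/(1−w) = 6/27 = 0.2222, giving w = 6/(27+6) = 0.182.

w = 0.182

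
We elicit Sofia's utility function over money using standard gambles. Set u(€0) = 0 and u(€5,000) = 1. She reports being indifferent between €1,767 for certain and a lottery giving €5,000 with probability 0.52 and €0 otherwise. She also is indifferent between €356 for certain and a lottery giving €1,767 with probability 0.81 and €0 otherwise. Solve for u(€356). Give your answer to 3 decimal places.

From the first indifference, u(€1,767) = 0.52·u(€5,000) + 0.48·u(€0) = 0.52·1 + 0.48·0 = 0.52.
The second indifference gives u(€356) = 0.81·u(€1,767) + 0.19·u(€0) = 0.81·0.52 + 0.19·0.00 = 0.4212.

0.421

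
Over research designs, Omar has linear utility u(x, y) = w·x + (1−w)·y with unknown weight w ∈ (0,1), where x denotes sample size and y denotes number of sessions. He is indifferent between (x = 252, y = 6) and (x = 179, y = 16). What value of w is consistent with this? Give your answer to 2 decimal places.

w = 0.12

Indifference: w·252 + (1−w)·6 = w·179 + (1−w)·16.
Rearranging, 73·w − 10·(1−w) = 0.
Hence w = 10/(73+10) = 10/83 = 0.12.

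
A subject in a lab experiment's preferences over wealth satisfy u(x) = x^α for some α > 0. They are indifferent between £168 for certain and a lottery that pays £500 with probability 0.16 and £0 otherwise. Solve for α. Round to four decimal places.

Since u(0) = 0, the lottery's EU is 0.16·500^α.
Setting u(168) equal to that: 168^α = 0.16·500^α ⇒ (168/500)^α = 0.16.
α = ln(0.16) / ln(168/500) = -1.8325815/-1.0906441 ≈ 1.6803.

α ≈ 1.6803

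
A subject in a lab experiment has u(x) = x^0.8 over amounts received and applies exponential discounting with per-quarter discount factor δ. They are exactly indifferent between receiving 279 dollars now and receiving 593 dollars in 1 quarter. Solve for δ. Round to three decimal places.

Indifference means u(279) = δ · u(593), so δ = u(279)/u(593).
Since u(x) = x^0.8, δ = (279/593)^0.8 = 0.47049^0.8 = 0.54707.

δ ≈ 0.547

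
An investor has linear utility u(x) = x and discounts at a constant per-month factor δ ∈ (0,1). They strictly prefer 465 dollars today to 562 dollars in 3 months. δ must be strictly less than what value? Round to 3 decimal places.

δ < 0.939

Under u(x) = x this choice says 465 > δ^3·562.
Hence δ^3 < 465/562 = 0.82740, and x ↦ x^(1/3) is increasing on (0,∞).
δ < (465/562)^(1/3) ≈ 0.939.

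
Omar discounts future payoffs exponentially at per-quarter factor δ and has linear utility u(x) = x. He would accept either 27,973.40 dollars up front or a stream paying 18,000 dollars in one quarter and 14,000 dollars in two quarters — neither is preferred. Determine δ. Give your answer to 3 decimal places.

Present value of the stream is 18000·δ + 14000·δ². Indifference gives 18000δ + 14000δ² = 27973.40.
That is, 14000δ² + 18000δ − 27973.40 = 0, a quadratic in δ.
δ = (−18000 + √(18000² + 4·14000·27973.40)) / (2·14000) = (−18000 + √1890510400.00) / 28000 ≈ 0.910.

δ ≈ 0.910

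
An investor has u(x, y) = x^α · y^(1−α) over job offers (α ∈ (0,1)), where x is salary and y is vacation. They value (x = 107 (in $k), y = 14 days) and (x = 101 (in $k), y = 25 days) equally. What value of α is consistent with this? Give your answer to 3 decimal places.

α ≈ 0.909

Indifference: 107^α · 14^(1−α) = 101^α · 25^(1−α).
Rearrange to (107/101)^α = (25/14)^(1−α) and take logs: α·0.057708 = (1−α)·0.579818.
Thus α·(0.637526) = 0.579818, so α = 0.579818/0.637526 ≈ 0.909.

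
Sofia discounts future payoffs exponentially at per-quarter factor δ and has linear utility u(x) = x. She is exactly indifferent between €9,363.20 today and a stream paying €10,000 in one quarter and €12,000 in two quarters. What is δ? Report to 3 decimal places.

Present value of the stream is 10000·δ + 12000·δ². Indifference gives 10000δ + 12000δ² = 9363.20.
That is, 12000δ² + 10000δ − 9363.20 = 0, a quadratic in δ.
δ = (−10000 + √(10000² + 4·12000·9363.20)) / (2·12000) = (−10000 + √549433600.00) / 24000 ≈ 0.560.

δ ≈ 0.560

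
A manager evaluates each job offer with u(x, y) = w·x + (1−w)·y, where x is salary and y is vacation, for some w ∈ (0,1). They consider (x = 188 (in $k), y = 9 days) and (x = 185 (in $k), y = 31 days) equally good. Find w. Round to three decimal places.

Equating utilities: w·188 + (1−w)·9 = w·185 + (1−w)·31.
w·(188−185) = (1−w)·(31−9), i.e. w·3 = (1−w)·22.
So w/(1−w) = 22/3 = 7.3333, giving w = 22/(3+22) = 0.880.

w = 0.880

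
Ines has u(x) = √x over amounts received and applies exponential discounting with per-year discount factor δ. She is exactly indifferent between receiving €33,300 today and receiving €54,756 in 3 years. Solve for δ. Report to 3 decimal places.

Indifference means u(33300) = δ^3 · u(54756), so δ^3 = u(33300)/u(54756).
With u(x) = √x: δ^3 = √33300/√54756 = √(33300/54756) = 0.77984.
Hence δ = (0.77984)^(1/3) = 0.92045.

δ ≈ 0.920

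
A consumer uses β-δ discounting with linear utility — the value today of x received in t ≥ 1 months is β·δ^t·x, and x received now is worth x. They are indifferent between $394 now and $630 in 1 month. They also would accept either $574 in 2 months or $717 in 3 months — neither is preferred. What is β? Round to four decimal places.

β ≈ 0.7812

The second indifference involves only future payoffs, so β cancels: β·δ^2·574 = β·δ^3·717, giving δ = 574/717 = 0.80056.
Now use the now-vs-future pair: 394 = β·δ·630 gives β = 394/(0.80056·630) ≈ 0.7812.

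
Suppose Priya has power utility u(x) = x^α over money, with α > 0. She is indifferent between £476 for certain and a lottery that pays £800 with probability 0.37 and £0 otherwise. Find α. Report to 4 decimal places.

α ≈ 1.9150

EU(lottery) = 0.37·800^α + 0.63·0 = 0.37·800^α.
Equating: 476^α = 0.37·800^α, i.e. 0.5950^α = 0.37.
Take logs: α = ln 0.37 / ln(476/800) ≈ 1.914992.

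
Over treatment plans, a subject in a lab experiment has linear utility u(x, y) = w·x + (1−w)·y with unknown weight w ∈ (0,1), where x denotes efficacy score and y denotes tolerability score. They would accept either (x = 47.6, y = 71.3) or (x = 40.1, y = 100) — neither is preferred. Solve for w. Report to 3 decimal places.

Indifference: w·47.6 + (1−w)·71.3 = w·40.1 + (1−w)·100.
Collecting terms: w·7.5 = (1−w)·28.7.
So w/(1−w) = 28.7/7.5 = 3.8267, giving w = 28.7/(7.5+28.7) = 0.793.

w = 0.793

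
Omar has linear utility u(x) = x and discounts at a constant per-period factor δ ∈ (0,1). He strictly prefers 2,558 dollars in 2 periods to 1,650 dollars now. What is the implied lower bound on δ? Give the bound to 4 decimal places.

The preference means 1650 < δ^2·2558.
So δ^2 > 1650/2558 = 0.64504; taking the square root of both positive sides preserves the inequality.
δ > (1650/2558)^(1/2) ≈ 0.8031.

δ > 0.8031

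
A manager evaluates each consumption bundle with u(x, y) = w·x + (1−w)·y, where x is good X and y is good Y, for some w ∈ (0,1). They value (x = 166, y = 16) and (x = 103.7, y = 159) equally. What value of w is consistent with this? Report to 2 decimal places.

Equating utilities: w·166 + (1−w)·16 = w·103.7 + (1−w)·159.
w·(166−103.7) = (1−w)·(159−16), i.e. w·62.3 = (1−w)·143.
The marginal rate of substitution is 143/62.3, so w = 143/(62.3+143) = 0.70.

w = 0.70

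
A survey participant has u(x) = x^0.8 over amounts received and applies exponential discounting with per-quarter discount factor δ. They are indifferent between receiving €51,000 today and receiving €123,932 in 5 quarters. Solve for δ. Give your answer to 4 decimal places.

Indifference means u(51000) = δ^5 · u(123932), so δ^5 = u(51000)/u(123932).
With u(x) = x^0.8: δ^5 = 51000^0.8/123932^0.8 = (51000/123932)^0.8 = 0.49148.
So δ = 0.49148^(1/5) ≈ 0.8676.

δ ≈ 0.8676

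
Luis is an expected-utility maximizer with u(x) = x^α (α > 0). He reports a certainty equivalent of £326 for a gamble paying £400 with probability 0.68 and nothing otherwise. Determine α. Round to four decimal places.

α ≈ 1.8853

Since u(0) = 0, the lottery's EU is 0.68·400^α.
Setting u(326) equal to that: 326^α = 0.68·400^α ⇒ (326/400)^α = 0.68.
Take logs: α = ln 0.68 / ln(326/400) ≈ 1.885261.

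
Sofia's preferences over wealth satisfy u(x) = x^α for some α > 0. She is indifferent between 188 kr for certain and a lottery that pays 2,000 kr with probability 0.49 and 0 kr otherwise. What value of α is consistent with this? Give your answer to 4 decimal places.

α ≈ 0.3017

Since u(0) = 0, the lottery's EU is 0.49·2000^α.
Indifference: 188^α = 0.49·2000^α, so (188/2000)^α = 0.49.
Taking logs: α·ln(188/2000) = ln(0.49), so α = -0.7133499 / -2.3644605 ≈ 0.3017.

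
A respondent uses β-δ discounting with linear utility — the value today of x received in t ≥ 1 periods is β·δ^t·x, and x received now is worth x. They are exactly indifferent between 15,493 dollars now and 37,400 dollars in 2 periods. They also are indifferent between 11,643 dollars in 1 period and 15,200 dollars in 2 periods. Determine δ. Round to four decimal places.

δ ≈ 0.7660

The second indifference involves only future payoffs, so β cancels: β·δ^1·11643 = β·δ^2·15200, giving δ = 11643/15200 = 0.76599.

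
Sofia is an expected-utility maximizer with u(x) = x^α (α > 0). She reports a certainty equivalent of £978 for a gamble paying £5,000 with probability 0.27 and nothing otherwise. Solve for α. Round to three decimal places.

Since u(0) = 0, the lottery's EU is 0.27·5000^α.
Setting u(978) equal to that: 978^α = 0.27·5000^α ⇒ (978/5000)^α = 0.27.
Taking logs: α·ln(978/5000) = ln(0.27), so α = -1.309333 / -1.631684 ≈ 0.802.

α ≈ 0.802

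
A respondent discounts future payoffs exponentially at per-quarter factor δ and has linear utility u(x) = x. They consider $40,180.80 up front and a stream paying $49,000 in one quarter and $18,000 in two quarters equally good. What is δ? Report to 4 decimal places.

Present value of the stream is 49000·δ + 18000·δ². Indifference gives 49000δ + 18000δ² = 40180.80.
So 18000δ² + 49000δ − 40180.80 = 0.
The positive root is δ = [−49000 + √(49000² + 4·18000·40180.80)] / (2·18000) = (−49000 + 72760.000)/36000 ≈ 0.6600.

δ ≈ 0.6600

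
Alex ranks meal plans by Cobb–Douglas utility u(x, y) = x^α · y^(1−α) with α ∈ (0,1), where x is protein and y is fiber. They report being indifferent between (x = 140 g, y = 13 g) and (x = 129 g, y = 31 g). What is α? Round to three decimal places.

Set the two utilities equal: 140^α·13^(1−α) = 129^α·31^(1−α).
(140/129)^α = (31/13)^(1−α); take logs: α·ln(140/129) = (1−α)·ln(31/13), i.e. α·0.081830 = (1−α)·0.869038.
Thus α·(0.950868) = 0.869038, so α = 0.869038/0.950868 ≈ 0.914.

α ≈ 0.914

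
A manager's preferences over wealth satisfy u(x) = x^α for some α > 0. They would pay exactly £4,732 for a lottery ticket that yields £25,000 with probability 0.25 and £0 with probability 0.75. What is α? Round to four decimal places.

The lottery's expected utility is 0.25·u(25000) + 0.75·u(0) = 0.25·25000^α (since u(0) = 0 for α > 0).
Indifference: 4732^α = 0.25·25000^α, so (4732/25000)^α = 0.25.
Taking logs: α·ln(4732/25000) = ln(0.25), so α = -1.3862944 / -1.6645279 ≈ 0.8328.

α ≈ 0.8328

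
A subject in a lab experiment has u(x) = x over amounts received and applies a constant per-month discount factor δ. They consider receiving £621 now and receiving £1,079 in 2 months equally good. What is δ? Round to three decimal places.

δ ≈ 0.759

Equating discounted utilities: u(621) = δ^2·u(1079) ⇒ δ^2 = u(621)/u(1079).
With u(x) = x: δ^2 = 621/1079 = 0.57553.
Taking the square root: δ = 0.57553^(1/2) ≈ 0.759.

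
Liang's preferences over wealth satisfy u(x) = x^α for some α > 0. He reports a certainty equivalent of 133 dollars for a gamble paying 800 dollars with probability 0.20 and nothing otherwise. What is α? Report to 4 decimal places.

Since u(0) = 0, the lottery's EU is 0.20·800^α.
Indifference: 133^α = 0.20·800^α, so (133/800)^α = 0.20.
Take logs: α = ln 0.20 / ln(133/800) ≈ 0.896991.

α ≈ 0.8970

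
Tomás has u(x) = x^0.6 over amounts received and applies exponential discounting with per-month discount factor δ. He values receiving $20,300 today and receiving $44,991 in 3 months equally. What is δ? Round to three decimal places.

δ ≈ 0.853

Indifference means u(20300) = δ^3 · u(44991), so δ^3 = u(20300)/u(44991).
Since u(x) = x^0.6, δ^3 = (20300/44991)^0.6 = 0.45120^0.6 = 0.62033.
Taking the cube root: δ = 0.62033^(1/3) ≈ 0.853.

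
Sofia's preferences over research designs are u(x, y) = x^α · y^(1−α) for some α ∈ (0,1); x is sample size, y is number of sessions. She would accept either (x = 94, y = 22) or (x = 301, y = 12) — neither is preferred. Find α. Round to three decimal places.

α ≈ 0.342

Set the two utilities equal: 94^α·22^(1−α) = 301^α·12^(1−α).
Taking logs: α·ln 94 + (1−α)·ln 22 = α·ln 301 + (1−α)·ln 12, i.e. α·-1.163815 = (1−α)·-0.606136.
Thus α·(-1.769951) = -0.606136, so α = -0.606136/-1.769951 ≈ 0.342.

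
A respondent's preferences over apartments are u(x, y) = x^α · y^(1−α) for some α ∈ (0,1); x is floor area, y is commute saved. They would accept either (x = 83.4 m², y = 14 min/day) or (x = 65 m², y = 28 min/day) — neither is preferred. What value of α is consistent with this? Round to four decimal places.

The Cobb–Douglas utilities coincide, so 83.4^α·14^(1−α) = 65^α·28^(1−α).
(83.4/65)^α = (28/14)^(1−α); take logs: α·ln(83.4/65) = (1−α)·ln(28/14), i.e. α·0.2492610 = (1−α)·0.6931472.
With A = 0.2492610 and B = 0.6931472: α·A = (1−α)·B, so α = B/(A+B) = 0.6931472/0.9424082 ≈ 0.7355.

α ≈ 0.7355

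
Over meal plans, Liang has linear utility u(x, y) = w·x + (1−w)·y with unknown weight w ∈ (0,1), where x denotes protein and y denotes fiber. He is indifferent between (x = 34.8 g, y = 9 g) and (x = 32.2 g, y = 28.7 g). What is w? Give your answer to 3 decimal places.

w = 0.883

Equating utilities: w·34.8 + (1−w)·9 = w·32.2 + (1−w)·28.7.
w·(34.8−32.2) = (1−w)·(28.7−9), i.e. w·2.6 = (1−w)·19.7.
So w/(1−w) = 19.7/2.6 = 7.5769, giving w = 19.7/(2.6+19.7) = 0.883.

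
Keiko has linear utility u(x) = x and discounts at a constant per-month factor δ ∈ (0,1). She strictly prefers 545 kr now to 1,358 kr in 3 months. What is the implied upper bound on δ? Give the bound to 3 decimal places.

δ < 0.738

Under u(x) = x this choice says 545 > δ^3·1358.
Hence δ^3 < 545/1358 = 0.40133, and x ↦ x^(1/3) is increasing on (0,∞).
δ < (545/1358)^(1/3) ≈ 0.738.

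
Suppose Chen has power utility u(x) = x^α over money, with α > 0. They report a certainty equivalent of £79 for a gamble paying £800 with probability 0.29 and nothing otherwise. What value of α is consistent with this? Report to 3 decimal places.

α ≈ 0.535

EU(lottery) = 0.29·800^α + 0.71·0 = 0.29·800^α.
Indifference: 79^α = 0.29·800^α, so (79/800)^α = 0.29.
Take logs: α = ln 0.29 / ln(79/800) ≈ 0.53468.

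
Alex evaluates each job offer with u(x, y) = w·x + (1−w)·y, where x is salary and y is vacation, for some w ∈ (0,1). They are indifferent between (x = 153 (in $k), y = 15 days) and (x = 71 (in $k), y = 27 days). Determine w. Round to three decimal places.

w = 0.128

u(153,15) = u(71,27) means w·153 + (1−w)·15 = w·71 + (1−w)·27.
w·(153−71) = (1−w)·(27−15), i.e. w·82 = (1−w)·12.
The marginal rate of substitution is 12/82, so w = 12/(82+12) = 0.128.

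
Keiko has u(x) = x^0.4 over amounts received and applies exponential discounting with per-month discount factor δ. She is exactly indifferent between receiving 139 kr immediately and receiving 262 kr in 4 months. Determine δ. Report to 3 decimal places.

The payoff in 4 months is discounted by δ^4, so u(139) = δ^4·u(262) and δ^4 = u(139)/u(262).
With u(x) = x^0.4: δ^4 = 139^0.4/262^0.4 = (139/262)^0.4 = 0.77604.
So δ = 0.77604^(1/4) ≈ 0.939.

δ ≈ 0.939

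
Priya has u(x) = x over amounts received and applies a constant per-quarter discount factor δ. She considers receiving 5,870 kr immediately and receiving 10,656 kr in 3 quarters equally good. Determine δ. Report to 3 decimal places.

δ ≈ 0.820

Indifference means u(5870) = δ^3 · u(10656), so δ^3 = u(5870)/u(10656).
With u(x) = x: δ^3 = 5870/10656 = 0.55086.
Taking the cube root: δ = 0.55086^(1/3) ≈ 0.820.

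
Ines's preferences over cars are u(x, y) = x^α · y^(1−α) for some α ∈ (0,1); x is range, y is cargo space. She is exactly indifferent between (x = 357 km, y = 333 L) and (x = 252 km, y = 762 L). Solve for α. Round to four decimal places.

Indifference: 357^α · 333^(1−α) = 252^α · 762^(1−α).
(357/252)^α = (762/333)^(1−α); take logs: α·ln(357/252) = (1−α)·ln(762/333), i.e. α·0.3483067 = (1−α)·0.8278041.
So α/(1−α) = (0.8278041)/(0.3483067) = 2.3766528, and α = 2.3766528/3.3766528 ≈ 0.7038.

α ≈ 0.7038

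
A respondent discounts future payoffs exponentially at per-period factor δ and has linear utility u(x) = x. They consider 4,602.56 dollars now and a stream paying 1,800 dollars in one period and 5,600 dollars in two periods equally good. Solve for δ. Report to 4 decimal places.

δ ≈ 0.7600

The stream is worth 1800δ + 5600δ² today, so 1800δ + 5600δ² = 4602.56.
So 5600δ² + 1800δ − 4602.56 = 0.
By the quadratic formula (taking the positive root), δ = (−1800 + √106337344.00) / 11200 ≈ 0.7600.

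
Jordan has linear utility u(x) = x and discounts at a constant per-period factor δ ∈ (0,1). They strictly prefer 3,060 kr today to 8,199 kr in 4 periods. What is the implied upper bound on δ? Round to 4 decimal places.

The preference means 3060 > δ^4·8199.
Dividing by 8199: δ^4 < 0.37322. Both sides are positive, so the 4th root keeps the direction.
δ < 0.37322^(1/4) = 0.7816.

δ < 0.7816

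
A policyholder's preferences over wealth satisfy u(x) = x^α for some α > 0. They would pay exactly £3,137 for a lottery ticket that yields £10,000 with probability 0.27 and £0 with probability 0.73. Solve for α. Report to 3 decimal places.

α ≈ 1.129

Since u(0) = 0, the lottery's EU is 0.27·10000^α.
Equating: 3137^α = 0.27·10000^α, i.e. 0.3137^α = 0.27.
α = ln(0.27) / ln(3137/10000) = -1.309333/-1.159318 ≈ 1.129.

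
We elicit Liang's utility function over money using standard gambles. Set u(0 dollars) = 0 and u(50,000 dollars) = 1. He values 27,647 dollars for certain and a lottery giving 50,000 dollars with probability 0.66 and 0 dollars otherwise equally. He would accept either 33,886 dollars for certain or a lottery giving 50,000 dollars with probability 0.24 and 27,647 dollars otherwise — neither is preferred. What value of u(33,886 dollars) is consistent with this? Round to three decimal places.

The first gamble pins u(27,647 dollars): it must equal 0.66·1 + 0.34·0 = 0.66.
Then u(33,886 dollars) = 0.24·u(50,000 dollars) + 0.76·u(27,647 dollars) = 0.24·1.00 + 0.76·0.66 = 0.7416.

0.742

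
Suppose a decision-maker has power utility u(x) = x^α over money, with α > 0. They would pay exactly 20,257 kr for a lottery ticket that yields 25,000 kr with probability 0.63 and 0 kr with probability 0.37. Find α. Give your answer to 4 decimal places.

The lottery's expected utility is 0.63·u(25000) + 0.37·u(0) = 0.63·25000^α (since u(0) = 0 for α > 0).
Setting u(20257) equal to that: 20257^α = 0.63·25000^α ⇒ (20257/25000)^α = 0.63.
Take logs: α = ln 0.63 / ln(20257/25000) ≈ 2.196243.

α ≈ 2.1962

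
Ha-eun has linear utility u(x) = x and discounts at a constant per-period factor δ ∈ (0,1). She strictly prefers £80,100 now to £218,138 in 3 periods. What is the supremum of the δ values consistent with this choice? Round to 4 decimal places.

The preference means 80100 > δ^3·218138.
So δ^3 < 80100/218138 = 0.36720; taking the cube root of both positive sides preserves the inequality.
δ < (80100/218138)^(1/3) ≈ 0.7161.

δ < 0.7161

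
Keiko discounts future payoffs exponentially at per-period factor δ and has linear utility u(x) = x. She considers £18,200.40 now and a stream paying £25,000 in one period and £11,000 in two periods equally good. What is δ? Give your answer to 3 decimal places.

δ ≈ 0.580

Present value of the stream is 25000·δ + 11000·δ². Indifference gives 25000δ + 11000δ² = 18200.40.
So 11000δ² + 25000δ − 18200.40 = 0.
By the quadratic formula (taking the positive root), δ = (−25000 + √1425817600.00) / 22000 ≈ 0.580.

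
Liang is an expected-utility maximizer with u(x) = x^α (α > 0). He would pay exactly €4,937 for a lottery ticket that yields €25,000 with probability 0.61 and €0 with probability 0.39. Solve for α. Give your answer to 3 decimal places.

The lottery's expected utility is 0.61·u(25000) + 0.39·u(0) = 0.61·25000^α (since u(0) = 0 for α > 0).
Setting u(4937) equal to that: 4937^α = 0.61·25000^α ⇒ (4937/25000)^α = 0.61.
α = ln(0.61) / ln(4937/25000) = -0.494296/-1.622118 ≈ 0.305.

α ≈ 0.305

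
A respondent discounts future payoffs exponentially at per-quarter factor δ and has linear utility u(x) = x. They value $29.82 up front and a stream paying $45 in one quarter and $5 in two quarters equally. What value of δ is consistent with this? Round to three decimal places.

The stream is worth 45δ + 5δ² today, so 45δ + 5δ² = 29.82.
That is, 5δ² + 45δ − 29.82 = 0, a quadratic in δ.
δ = (−45 + √(45² + 4·5·29.82)) / (2·5) = (−45 + √2621.40) / 10 ≈ 0.620.

δ ≈ 0.620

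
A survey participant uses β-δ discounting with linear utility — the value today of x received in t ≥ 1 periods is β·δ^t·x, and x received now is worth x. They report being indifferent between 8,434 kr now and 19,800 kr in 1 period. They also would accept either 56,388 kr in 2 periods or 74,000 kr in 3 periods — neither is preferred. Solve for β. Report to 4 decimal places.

β ≈ 0.5590

The second indifference involves only future payoffs, so β cancels: β·δ^2·56388 = β·δ^3·74000, giving δ = 56388/74000 = 0.76200.
The first indifference: 8434 = β·δ·19800, so β = 8434/(δ·19800) = 8434/(0.76200·19800) ≈ 0.5590.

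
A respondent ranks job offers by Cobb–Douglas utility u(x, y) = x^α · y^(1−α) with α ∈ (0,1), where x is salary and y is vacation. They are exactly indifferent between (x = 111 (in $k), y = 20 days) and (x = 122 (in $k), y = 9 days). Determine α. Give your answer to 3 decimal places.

α ≈ 0.894

The Cobb–Douglas utilities coincide, so 111^α·20^(1−α) = 122^α·9^(1−α).
(111/122)^α = (9/20)^(1−α); take logs: α·ln(111/122) = (1−α)·ln(9/20), i.e. α·-0.094491 = (1−α)·-0.798508.
So α/(1−α) = (-0.798508)/(-0.094491) = 8.450625, and α = 8.450625/9.450625 ≈ 0.894.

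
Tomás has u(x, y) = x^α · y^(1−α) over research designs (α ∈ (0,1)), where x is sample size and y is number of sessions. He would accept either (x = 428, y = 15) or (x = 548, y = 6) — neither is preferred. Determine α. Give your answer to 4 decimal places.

Set the two utilities equal: 428^α·15^(1−α) = 548^α·6^(1−α).
(428/548)^α = (6/15)^(1−α); take logs: α·ln(428/548) = (1−α)·ln(6/15), i.e. α·-0.2471521 = (1−α)·-0.9162907.
With A = -0.2471521 and B = -0.9162907: α·A = (1−α)·B, so α = B/(A+B) = -0.9162907/-1.1634428 ≈ 0.7876.

α ≈ 0.7876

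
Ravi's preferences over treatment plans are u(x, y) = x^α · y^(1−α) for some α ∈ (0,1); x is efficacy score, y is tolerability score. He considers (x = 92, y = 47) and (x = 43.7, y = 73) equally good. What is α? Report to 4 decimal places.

α ≈ 0.3716

The Cobb–Douglas utilities coincide, so 92^α·47^(1−α) = 43.7^α·73^(1−α).
Taking logs: α·ln 92 + (1−α)·ln 47 = α·ln 43.7 + (1−α)·ln 73, i.e. α·0.7444405 = (1−α)·0.4403118.
With A = 0.7444405 and B = 0.4403118: α·A = (1−α)·B, so α = B/(A+B) = 0.4403118/1.1847523 ≈ 0.3716.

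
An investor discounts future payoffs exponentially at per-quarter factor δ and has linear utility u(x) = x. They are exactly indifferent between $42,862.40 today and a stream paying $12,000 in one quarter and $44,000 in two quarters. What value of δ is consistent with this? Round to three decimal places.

δ ≈ 0.860

The stream is worth 12000δ + 44000δ² today, so 12000δ + 44000δ² = 42862.40.
So 44000δ² + 12000δ − 42862.40 = 0.
By the quadratic formula (taking the positive root), δ = (−12000 + √7687782400.00) / 88000 ≈ 0.860.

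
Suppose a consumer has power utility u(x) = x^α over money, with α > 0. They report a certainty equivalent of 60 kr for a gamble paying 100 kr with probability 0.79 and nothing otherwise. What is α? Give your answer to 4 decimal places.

The lottery's expected utility is 0.79·u(100) + 0.21·u(0) = 0.79·100^α (since u(0) = 0 for α > 0).
Equating: 60^α = 0.79·100^α, i.e. 0.6000^α = 0.79.
Taking logs: α·ln(60/100) = ln(0.79), so α = -0.2357223 / -0.5108256 ≈ 0.4615.

α ≈ 0.4615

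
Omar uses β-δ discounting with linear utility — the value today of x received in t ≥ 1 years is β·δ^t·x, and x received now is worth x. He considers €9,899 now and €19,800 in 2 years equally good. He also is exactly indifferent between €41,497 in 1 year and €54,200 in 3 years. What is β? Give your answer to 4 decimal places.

From the later pair, β·δ^1·41497 = β·δ^3·54200; dividing through, δ^2 = 41497/54200 = 0.76563, so δ = 0.87500.
The first indifference: 9899 = β·δ^2·19800, so β = 9899/(δ^2·19800) = 9899/(0.76563·19800) ≈ 0.6530.

β ≈ 0.6530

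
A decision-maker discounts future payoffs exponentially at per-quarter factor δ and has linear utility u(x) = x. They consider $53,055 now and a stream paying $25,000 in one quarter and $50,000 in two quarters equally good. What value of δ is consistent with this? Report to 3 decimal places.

Equating present values: 53055 = 25000δ + 50000δ².
Rearranged: 50000δ² + 25000δ − 53055 = 0.
By the quadratic formula (taking the positive root), δ = (−25000 + √11236000000.00) / 100000 ≈ 0.810.

δ ≈ 0.810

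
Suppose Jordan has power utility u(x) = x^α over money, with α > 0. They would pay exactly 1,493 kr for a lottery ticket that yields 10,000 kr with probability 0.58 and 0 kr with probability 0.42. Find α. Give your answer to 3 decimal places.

α ≈ 0.286

The lottery's expected utility is 0.58·u(10000) + 0.42·u(0) = 0.58·10000^α (since u(0) = 0 for α > 0).
Setting u(1493) equal to that: 1493^α = 0.58·10000^α ⇒ (1493/10000)^α = 0.58.
α = ln(0.58) / ln(1493/10000) = -0.544727/-1.901798 ≈ 0.286.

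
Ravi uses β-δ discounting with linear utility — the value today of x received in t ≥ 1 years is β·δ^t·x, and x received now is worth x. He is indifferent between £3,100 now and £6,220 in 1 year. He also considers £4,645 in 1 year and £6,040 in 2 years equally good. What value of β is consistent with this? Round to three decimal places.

Both payoffs in the second observation are in the future, so β drops out: δ^1·4645 = δ^2·6040 ⇒ δ = 4645/6040 = 0.76904.
Substituting δ into 3100 = β·δ·6220: β = 3100/(4783.427) ≈ 0.648.

β ≈ 0.648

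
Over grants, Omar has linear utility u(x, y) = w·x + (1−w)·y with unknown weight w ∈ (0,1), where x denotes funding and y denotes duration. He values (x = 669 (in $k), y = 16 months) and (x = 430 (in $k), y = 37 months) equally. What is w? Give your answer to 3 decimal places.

w = 0.081

Indifference: w·669 + (1−w)·16 = w·430 + (1−w)·37.
Collecting terms: w·239 = (1−w)·21.
The marginal rate of substitution is 21/239, so w = 21/(239+21) = 0.081.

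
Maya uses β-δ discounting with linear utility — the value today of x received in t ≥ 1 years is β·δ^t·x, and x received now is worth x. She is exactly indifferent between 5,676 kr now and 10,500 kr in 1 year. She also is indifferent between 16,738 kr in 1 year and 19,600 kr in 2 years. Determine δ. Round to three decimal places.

The second indifference involves only future payoffs, so β cancels: β·δ^1·16738 = β·δ^2·19600, giving δ = 16738/19600 = 0.85398.

δ ≈ 0.854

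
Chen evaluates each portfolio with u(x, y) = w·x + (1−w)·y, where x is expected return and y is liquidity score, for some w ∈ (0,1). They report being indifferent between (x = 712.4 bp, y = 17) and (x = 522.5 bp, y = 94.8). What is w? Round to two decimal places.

Indifference: w·712.4 + (1−w)·17 = w·522.5 + (1−w)·94.8.
Collecting terms: w·189.9 = (1−w)·77.8.
So w/(1−w) = 77.8/189.9 = 0.4097, giving w = 77.8/(189.9+77.8) = 0.29.

w = 0.29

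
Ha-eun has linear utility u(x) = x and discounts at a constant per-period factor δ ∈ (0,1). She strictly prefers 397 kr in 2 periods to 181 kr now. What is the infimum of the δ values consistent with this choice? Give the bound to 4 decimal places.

δ > 0.6752

Under u(x) = x this choice says 181 < δ^2·397.
So δ^2 > 181/397 = 0.45592; taking the square root of both positive sides preserves the inequality.
δ > 0.45592^(1/2) = 0.6752.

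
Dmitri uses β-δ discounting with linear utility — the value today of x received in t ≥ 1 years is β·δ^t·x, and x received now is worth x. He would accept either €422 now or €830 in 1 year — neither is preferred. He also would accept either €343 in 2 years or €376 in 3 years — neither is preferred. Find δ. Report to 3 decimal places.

δ ≈ 0.912

From the later pair, β·δ^2·343 = β·δ^3·376; dividing through, δ = 343/376 = 0.91223.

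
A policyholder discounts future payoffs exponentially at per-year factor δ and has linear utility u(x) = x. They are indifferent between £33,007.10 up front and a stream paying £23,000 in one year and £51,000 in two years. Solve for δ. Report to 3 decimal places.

The stream is worth 23000δ + 51000δ² today, so 23000δ + 51000δ² = 33007.10.
Rearranged: 51000δ² + 23000δ − 33007.10 = 0.
δ = (−23000 + √(23000² + 4·51000·33007.10)) / (2·51000) = (−23000 + √7262448400.00) / 102000 ≈ 0.610.

δ ≈ 0.610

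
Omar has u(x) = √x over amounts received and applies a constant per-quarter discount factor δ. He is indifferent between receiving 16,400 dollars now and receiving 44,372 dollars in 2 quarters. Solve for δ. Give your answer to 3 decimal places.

δ ≈ 0.780

Indifference means u(16400) = δ^2 · u(44372), so δ^2 = u(16400)/u(44372).
Since u(x) = √x, δ^2 = √(16400/44372) = 0.60795.
Hence δ = (0.60795)^(1/2) = 0.77971.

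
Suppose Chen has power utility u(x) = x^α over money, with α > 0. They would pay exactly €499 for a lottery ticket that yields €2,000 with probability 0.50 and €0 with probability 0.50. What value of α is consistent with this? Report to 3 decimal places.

EU(lottery) = 0.50·2000^α + 0.50·0 = 0.50·2000^α.
Indifference: 499^α = 0.50·2000^α, so (499/2000)^α = 0.50.
α = ln(0.50) / ln(499/2000) = -0.693147/-1.388296 ≈ 0.499.

α ≈ 0.499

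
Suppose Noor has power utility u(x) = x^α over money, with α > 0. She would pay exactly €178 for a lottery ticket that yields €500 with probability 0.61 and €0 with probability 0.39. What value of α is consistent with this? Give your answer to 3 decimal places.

EU(lottery) = 0.61·500^α + 0.39·0 = 0.61·500^α.
Equating: 178^α = 0.61·500^α, i.e. 0.3560^α = 0.61.
Take logs: α = ln 0.61 / ln(178/500) ≈ 0.47859.

α ≈ 0.479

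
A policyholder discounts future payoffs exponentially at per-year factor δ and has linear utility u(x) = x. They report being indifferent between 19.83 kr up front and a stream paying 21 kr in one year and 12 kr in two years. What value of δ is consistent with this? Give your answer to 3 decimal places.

Equating present values: 19.83 = 21δ + 12δ².
That is, 12δ² + 21δ − 19.83 = 0, a quadratic in δ.
The positive root is δ = [−21 + √(21² + 4·12·19.83)] / (2·12) = (−21 + 37.321)/24 ≈ 0.680.

δ ≈ 0.680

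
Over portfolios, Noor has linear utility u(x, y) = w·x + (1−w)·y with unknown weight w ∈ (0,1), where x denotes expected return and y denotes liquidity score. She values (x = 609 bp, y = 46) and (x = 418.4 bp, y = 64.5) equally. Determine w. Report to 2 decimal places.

u(609,46) = u(418.4,64.5) means w·609 + (1−w)·46 = w·418.4 + (1−w)·64.5.
Collecting terms: w·190.6 = (1−w)·18.5.
So w/(1−w) = 18.5/190.6 = 0.0971, giving w = 18.5/(190.6+18.5) = 0.09.

w = 0.09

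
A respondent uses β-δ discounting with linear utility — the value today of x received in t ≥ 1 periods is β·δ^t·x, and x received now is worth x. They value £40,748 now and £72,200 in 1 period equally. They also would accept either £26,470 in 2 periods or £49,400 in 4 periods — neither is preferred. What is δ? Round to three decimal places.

δ ≈ 0.732

Both payoffs in the second observation are in the future, so β drops out: δ^2·26470 = δ^4·49400 ⇒ δ^2 = 26470/49400 = 0.53583, so δ = 0.73200.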